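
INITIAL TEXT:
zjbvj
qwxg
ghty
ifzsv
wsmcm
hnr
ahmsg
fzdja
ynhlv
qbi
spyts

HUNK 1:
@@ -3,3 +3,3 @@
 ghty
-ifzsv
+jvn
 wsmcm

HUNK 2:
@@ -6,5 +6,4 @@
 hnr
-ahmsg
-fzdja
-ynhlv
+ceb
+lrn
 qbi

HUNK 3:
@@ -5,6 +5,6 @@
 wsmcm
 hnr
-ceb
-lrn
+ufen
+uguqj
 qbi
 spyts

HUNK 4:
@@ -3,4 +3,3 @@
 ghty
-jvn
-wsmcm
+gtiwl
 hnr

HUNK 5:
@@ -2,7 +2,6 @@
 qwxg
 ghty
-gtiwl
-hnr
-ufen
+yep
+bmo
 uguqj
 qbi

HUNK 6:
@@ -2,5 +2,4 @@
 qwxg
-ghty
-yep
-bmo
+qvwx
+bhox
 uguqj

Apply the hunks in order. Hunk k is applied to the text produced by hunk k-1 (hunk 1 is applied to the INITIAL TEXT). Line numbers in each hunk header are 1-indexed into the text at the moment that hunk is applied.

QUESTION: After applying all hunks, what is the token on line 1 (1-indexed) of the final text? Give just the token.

Hunk 1: at line 3 remove [ifzsv] add [jvn] -> 11 lines: zjbvj qwxg ghty jvn wsmcm hnr ahmsg fzdja ynhlv qbi spyts
Hunk 2: at line 6 remove [ahmsg,fzdja,ynhlv] add [ceb,lrn] -> 10 lines: zjbvj qwxg ghty jvn wsmcm hnr ceb lrn qbi spyts
Hunk 3: at line 5 remove [ceb,lrn] add [ufen,uguqj] -> 10 lines: zjbvj qwxg ghty jvn wsmcm hnr ufen uguqj qbi spyts
Hunk 4: at line 3 remove [jvn,wsmcm] add [gtiwl] -> 9 lines: zjbvj qwxg ghty gtiwl hnr ufen uguqj qbi spyts
Hunk 5: at line 2 remove [gtiwl,hnr,ufen] add [yep,bmo] -> 8 lines: zjbvj qwxg ghty yep bmo uguqj qbi spyts
Hunk 6: at line 2 remove [ghty,yep,bmo] add [qvwx,bhox] -> 7 lines: zjbvj qwxg qvwx bhox uguqj qbi spyts
Final line 1: zjbvj

Answer: zjbvj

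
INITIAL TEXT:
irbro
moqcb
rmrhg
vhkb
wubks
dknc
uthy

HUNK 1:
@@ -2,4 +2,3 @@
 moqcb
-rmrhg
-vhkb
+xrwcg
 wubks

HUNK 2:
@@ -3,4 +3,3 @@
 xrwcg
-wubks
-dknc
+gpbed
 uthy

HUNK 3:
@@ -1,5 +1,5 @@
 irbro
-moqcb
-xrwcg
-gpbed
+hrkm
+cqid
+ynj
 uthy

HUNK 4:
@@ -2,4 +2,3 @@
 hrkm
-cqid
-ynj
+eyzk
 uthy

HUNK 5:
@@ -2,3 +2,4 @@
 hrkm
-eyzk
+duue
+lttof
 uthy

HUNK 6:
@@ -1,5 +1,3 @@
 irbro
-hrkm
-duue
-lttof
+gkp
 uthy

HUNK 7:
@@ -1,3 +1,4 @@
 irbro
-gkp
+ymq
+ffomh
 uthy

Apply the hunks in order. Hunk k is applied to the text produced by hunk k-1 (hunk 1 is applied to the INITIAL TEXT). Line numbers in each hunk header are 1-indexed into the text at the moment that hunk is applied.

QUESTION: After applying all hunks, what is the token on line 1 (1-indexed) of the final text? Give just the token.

Answer: irbro

Derivation:
Hunk 1: at line 2 remove [rmrhg,vhkb] add [xrwcg] -> 6 lines: irbro moqcb xrwcg wubks dknc uthy
Hunk 2: at line 3 remove [wubks,dknc] add [gpbed] -> 5 lines: irbro moqcb xrwcg gpbed uthy
Hunk 3: at line 1 remove [moqcb,xrwcg,gpbed] add [hrkm,cqid,ynj] -> 5 lines: irbro hrkm cqid ynj uthy
Hunk 4: at line 2 remove [cqid,ynj] add [eyzk] -> 4 lines: irbro hrkm eyzk uthy
Hunk 5: at line 2 remove [eyzk] add [duue,lttof] -> 5 lines: irbro hrkm duue lttof uthy
Hunk 6: at line 1 remove [hrkm,duue,lttof] add [gkp] -> 3 lines: irbro gkp uthy
Hunk 7: at line 1 remove [gkp] add [ymq,ffomh] -> 4 lines: irbro ymq ffomh uthy
Final line 1: irbro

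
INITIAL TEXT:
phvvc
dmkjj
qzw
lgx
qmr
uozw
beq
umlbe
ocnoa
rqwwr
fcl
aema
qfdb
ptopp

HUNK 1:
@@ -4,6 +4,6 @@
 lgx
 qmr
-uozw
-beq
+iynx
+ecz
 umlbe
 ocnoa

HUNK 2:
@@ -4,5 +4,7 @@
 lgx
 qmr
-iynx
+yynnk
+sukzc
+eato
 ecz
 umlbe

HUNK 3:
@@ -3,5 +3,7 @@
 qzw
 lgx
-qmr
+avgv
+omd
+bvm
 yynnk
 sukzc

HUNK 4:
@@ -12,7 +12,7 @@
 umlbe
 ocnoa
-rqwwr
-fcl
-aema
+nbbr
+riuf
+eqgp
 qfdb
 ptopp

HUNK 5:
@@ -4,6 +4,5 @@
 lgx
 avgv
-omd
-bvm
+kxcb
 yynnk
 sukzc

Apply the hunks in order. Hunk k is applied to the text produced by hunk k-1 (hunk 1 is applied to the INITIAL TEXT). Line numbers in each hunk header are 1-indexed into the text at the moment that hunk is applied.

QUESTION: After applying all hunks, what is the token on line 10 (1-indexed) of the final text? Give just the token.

Answer: ecz

Derivation:
Hunk 1: at line 4 remove [uozw,beq] add [iynx,ecz] -> 14 lines: phvvc dmkjj qzw lgx qmr iynx ecz umlbe ocnoa rqwwr fcl aema qfdb ptopp
Hunk 2: at line 4 remove [iynx] add [yynnk,sukzc,eato] -> 16 lines: phvvc dmkjj qzw lgx qmr yynnk sukzc eato ecz umlbe ocnoa rqwwr fcl aema qfdb ptopp
Hunk 3: at line 3 remove [qmr] add [avgv,omd,bvm] -> 18 lines: phvvc dmkjj qzw lgx avgv omd bvm yynnk sukzc eato ecz umlbe ocnoa rqwwr fcl aema qfdb ptopp
Hunk 4: at line 12 remove [rqwwr,fcl,aema] add [nbbr,riuf,eqgp] -> 18 lines: phvvc dmkjj qzw lgx avgv omd bvm yynnk sukzc eato ecz umlbe ocnoa nbbr riuf eqgp qfdb ptopp
Hunk 5: at line 4 remove [omd,bvm] add [kxcb] -> 17 lines: phvvc dmkjj qzw lgx avgv kxcb yynnk sukzc eato ecz umlbe ocnoa nbbr riuf eqgp qfdb ptopp
Final line 10: ecz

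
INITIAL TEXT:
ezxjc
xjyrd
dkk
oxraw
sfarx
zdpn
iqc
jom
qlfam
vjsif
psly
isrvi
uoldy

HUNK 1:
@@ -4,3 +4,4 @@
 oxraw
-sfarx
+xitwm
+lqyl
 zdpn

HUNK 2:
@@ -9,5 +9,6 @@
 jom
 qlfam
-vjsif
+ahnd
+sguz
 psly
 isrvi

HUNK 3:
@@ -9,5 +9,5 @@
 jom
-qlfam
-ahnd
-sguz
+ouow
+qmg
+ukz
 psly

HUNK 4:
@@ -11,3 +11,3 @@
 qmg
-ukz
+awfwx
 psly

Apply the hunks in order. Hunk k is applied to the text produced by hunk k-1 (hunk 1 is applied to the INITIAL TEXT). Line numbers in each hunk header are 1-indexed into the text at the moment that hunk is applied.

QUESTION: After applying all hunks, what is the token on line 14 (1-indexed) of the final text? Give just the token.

Answer: isrvi

Derivation:
Hunk 1: at line 4 remove [sfarx] add [xitwm,lqyl] -> 14 lines: ezxjc xjyrd dkk oxraw xitwm lqyl zdpn iqc jom qlfam vjsif psly isrvi uoldy
Hunk 2: at line 9 remove [vjsif] add [ahnd,sguz] -> 15 lines: ezxjc xjyrd dkk oxraw xitwm lqyl zdpn iqc jom qlfam ahnd sguz psly isrvi uoldy
Hunk 3: at line 9 remove [qlfam,ahnd,sguz] add [ouow,qmg,ukz] -> 15 lines: ezxjc xjyrd dkk oxraw xitwm lqyl zdpn iqc jom ouow qmg ukz psly isrvi uoldy
Hunk 4: at line 11 remove [ukz] add [awfwx] -> 15 lines: ezxjc xjyrd dkk oxraw xitwm lqyl zdpn iqc jom ouow qmg awfwx psly isrvi uoldy
Final line 14: isrvi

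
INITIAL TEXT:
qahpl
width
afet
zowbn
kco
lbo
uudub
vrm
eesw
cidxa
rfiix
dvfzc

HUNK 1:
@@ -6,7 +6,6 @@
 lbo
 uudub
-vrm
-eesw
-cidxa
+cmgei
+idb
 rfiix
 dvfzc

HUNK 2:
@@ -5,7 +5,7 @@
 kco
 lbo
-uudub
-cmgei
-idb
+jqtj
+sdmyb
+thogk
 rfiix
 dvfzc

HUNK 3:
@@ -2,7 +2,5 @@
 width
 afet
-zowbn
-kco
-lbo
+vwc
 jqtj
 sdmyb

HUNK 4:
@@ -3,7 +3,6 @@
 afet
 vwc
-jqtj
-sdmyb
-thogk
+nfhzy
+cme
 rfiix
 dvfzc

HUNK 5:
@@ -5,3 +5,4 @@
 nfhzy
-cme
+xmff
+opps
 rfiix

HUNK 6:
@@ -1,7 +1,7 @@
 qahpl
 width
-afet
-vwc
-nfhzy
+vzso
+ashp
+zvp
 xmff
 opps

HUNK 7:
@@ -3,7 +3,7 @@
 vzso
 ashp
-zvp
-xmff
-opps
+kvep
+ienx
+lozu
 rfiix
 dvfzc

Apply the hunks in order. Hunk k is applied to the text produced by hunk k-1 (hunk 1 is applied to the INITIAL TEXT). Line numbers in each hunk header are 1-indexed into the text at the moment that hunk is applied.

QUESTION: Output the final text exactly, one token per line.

Answer: qahpl
width
vzso
ashp
kvep
ienx
lozu
rfiix
dvfzc

Derivation:
Hunk 1: at line 6 remove [vrm,eesw,cidxa] add [cmgei,idb] -> 11 lines: qahpl width afet zowbn kco lbo uudub cmgei idb rfiix dvfzc
Hunk 2: at line 5 remove [uudub,cmgei,idb] add [jqtj,sdmyb,thogk] -> 11 lines: qahpl width afet zowbn kco lbo jqtj sdmyb thogk rfiix dvfzc
Hunk 3: at line 2 remove [zowbn,kco,lbo] add [vwc] -> 9 lines: qahpl width afet vwc jqtj sdmyb thogk rfiix dvfzc
Hunk 4: at line 3 remove [jqtj,sdmyb,thogk] add [nfhzy,cme] -> 8 lines: qahpl width afet vwc nfhzy cme rfiix dvfzc
Hunk 5: at line 5 remove [cme] add [xmff,opps] -> 9 lines: qahpl width afet vwc nfhzy xmff opps rfiix dvfzc
Hunk 6: at line 1 remove [afet,vwc,nfhzy] add [vzso,ashp,zvp] -> 9 lines: qahpl width vzso ashp zvp xmff opps rfiix dvfzc
Hunk 7: at line 3 remove [zvp,xmff,opps] add [kvep,ienx,lozu] -> 9 lines: qahpl width vzso ashp kvep ienx lozu rfiix dvfzc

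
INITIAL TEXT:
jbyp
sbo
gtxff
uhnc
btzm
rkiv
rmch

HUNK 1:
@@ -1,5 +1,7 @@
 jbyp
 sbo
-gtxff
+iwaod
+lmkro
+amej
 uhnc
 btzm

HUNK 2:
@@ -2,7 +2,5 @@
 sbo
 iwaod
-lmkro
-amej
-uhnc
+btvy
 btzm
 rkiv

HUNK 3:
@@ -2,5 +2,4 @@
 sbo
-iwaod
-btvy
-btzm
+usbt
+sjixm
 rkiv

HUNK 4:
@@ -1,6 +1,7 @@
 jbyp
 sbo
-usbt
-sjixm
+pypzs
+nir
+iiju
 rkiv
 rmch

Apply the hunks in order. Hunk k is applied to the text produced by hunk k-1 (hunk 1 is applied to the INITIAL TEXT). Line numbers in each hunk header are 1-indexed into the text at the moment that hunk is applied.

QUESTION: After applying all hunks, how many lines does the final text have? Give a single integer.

Hunk 1: at line 1 remove [gtxff] add [iwaod,lmkro,amej] -> 9 lines: jbyp sbo iwaod lmkro amej uhnc btzm rkiv rmch
Hunk 2: at line 2 remove [lmkro,amej,uhnc] add [btvy] -> 7 lines: jbyp sbo iwaod btvy btzm rkiv rmch
Hunk 3: at line 2 remove [iwaod,btvy,btzm] add [usbt,sjixm] -> 6 lines: jbyp sbo usbt sjixm rkiv rmch
Hunk 4: at line 1 remove [usbt,sjixm] add [pypzs,nir,iiju] -> 7 lines: jbyp sbo pypzs nir iiju rkiv rmch
Final line count: 7

Answer: 7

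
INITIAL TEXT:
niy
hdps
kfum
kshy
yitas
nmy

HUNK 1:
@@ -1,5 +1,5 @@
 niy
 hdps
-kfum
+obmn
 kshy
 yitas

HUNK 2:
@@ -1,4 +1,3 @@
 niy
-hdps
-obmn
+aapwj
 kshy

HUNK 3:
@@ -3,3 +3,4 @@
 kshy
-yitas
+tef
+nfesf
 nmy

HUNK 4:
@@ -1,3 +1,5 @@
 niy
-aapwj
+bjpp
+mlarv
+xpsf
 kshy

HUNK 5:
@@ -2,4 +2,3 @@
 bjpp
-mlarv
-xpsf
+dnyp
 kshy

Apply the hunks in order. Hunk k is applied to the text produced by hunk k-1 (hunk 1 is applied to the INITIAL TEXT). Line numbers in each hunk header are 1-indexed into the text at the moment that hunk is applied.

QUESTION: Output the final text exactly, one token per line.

Hunk 1: at line 1 remove [kfum] add [obmn] -> 6 lines: niy hdps obmn kshy yitas nmy
Hunk 2: at line 1 remove [hdps,obmn] add [aapwj] -> 5 lines: niy aapwj kshy yitas nmy
Hunk 3: at line 3 remove [yitas] add [tef,nfesf] -> 6 lines: niy aapwj kshy tef nfesf nmy
Hunk 4: at line 1 remove [aapwj] add [bjpp,mlarv,xpsf] -> 8 lines: niy bjpp mlarv xpsf kshy tef nfesf nmy
Hunk 5: at line 2 remove [mlarv,xpsf] add [dnyp] -> 7 lines: niy bjpp dnyp kshy tef nfesf nmy

Answer: niy
bjpp
dnyp
kshy
tef
nfesf
nmy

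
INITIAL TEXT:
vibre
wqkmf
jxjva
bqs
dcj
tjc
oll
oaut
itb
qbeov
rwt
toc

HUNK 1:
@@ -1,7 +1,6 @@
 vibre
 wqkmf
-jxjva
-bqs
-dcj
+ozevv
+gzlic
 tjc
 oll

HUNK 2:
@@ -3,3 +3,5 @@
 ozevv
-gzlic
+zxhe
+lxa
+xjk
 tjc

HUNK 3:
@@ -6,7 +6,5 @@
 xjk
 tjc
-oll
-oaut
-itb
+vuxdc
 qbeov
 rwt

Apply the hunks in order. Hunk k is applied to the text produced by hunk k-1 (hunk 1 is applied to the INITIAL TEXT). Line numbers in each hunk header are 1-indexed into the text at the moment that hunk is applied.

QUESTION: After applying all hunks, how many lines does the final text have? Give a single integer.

Hunk 1: at line 1 remove [jxjva,bqs,dcj] add [ozevv,gzlic] -> 11 lines: vibre wqkmf ozevv gzlic tjc oll oaut itb qbeov rwt toc
Hunk 2: at line 3 remove [gzlic] add [zxhe,lxa,xjk] -> 13 lines: vibre wqkmf ozevv zxhe lxa xjk tjc oll oaut itb qbeov rwt toc
Hunk 3: at line 6 remove [oll,oaut,itb] add [vuxdc] -> 11 lines: vibre wqkmf ozevv zxhe lxa xjk tjc vuxdc qbeov rwt toc
Final line count: 11

Answer: 11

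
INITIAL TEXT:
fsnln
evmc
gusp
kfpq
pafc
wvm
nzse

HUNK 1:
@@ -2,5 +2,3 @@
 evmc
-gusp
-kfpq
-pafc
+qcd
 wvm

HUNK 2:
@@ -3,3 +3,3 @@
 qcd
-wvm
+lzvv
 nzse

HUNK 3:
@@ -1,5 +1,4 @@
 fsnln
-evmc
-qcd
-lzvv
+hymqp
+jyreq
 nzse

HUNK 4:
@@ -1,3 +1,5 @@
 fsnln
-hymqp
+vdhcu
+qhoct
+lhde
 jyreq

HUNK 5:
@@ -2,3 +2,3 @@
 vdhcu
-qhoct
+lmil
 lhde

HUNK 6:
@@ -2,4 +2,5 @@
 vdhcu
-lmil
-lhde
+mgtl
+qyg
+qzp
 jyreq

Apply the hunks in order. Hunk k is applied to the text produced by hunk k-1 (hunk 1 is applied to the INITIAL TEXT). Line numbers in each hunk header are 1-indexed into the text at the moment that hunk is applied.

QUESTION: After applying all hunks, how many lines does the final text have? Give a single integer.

Hunk 1: at line 2 remove [gusp,kfpq,pafc] add [qcd] -> 5 lines: fsnln evmc qcd wvm nzse
Hunk 2: at line 3 remove [wvm] add [lzvv] -> 5 lines: fsnln evmc qcd lzvv nzse
Hunk 3: at line 1 remove [evmc,qcd,lzvv] add [hymqp,jyreq] -> 4 lines: fsnln hymqp jyreq nzse
Hunk 4: at line 1 remove [hymqp] add [vdhcu,qhoct,lhde] -> 6 lines: fsnln vdhcu qhoct lhde jyreq nzse
Hunk 5: at line 2 remove [qhoct] add [lmil] -> 6 lines: fsnln vdhcu lmil lhde jyreq nzse
Hunk 6: at line 2 remove [lmil,lhde] add [mgtl,qyg,qzp] -> 7 lines: fsnln vdhcu mgtl qyg qzp jyreq nzse
Final line count: 7

Answer: 7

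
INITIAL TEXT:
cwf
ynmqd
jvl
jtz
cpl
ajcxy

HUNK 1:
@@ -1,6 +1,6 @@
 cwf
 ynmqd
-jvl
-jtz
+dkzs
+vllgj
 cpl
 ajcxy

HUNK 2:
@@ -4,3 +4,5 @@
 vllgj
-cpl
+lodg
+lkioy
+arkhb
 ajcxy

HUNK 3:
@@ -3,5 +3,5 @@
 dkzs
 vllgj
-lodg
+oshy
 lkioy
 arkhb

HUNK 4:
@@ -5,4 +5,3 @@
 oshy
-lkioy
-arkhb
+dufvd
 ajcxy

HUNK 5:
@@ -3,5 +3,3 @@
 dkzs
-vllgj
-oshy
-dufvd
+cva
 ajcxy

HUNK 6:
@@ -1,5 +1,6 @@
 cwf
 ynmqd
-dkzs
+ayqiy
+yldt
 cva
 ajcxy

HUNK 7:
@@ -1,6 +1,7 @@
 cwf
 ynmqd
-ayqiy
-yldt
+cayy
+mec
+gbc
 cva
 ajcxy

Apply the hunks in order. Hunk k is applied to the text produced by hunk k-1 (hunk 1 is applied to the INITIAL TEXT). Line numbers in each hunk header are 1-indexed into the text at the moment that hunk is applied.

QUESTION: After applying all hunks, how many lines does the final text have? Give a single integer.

Hunk 1: at line 1 remove [jvl,jtz] add [dkzs,vllgj] -> 6 lines: cwf ynmqd dkzs vllgj cpl ajcxy
Hunk 2: at line 4 remove [cpl] add [lodg,lkioy,arkhb] -> 8 lines: cwf ynmqd dkzs vllgj lodg lkioy arkhb ajcxy
Hunk 3: at line 3 remove [lodg] add [oshy] -> 8 lines: cwf ynmqd dkzs vllgj oshy lkioy arkhb ajcxy
Hunk 4: at line 5 remove [lkioy,arkhb] add [dufvd] -> 7 lines: cwf ynmqd dkzs vllgj oshy dufvd ajcxy
Hunk 5: at line 3 remove [vllgj,oshy,dufvd] add [cva] -> 5 lines: cwf ynmqd dkzs cva ajcxy
Hunk 6: at line 1 remove [dkzs] add [ayqiy,yldt] -> 6 lines: cwf ynmqd ayqiy yldt cva ajcxy
Hunk 7: at line 1 remove [ayqiy,yldt] add [cayy,mec,gbc] -> 7 lines: cwf ynmqd cayy mec gbc cva ajcxy
Final line count: 7

Answer: 7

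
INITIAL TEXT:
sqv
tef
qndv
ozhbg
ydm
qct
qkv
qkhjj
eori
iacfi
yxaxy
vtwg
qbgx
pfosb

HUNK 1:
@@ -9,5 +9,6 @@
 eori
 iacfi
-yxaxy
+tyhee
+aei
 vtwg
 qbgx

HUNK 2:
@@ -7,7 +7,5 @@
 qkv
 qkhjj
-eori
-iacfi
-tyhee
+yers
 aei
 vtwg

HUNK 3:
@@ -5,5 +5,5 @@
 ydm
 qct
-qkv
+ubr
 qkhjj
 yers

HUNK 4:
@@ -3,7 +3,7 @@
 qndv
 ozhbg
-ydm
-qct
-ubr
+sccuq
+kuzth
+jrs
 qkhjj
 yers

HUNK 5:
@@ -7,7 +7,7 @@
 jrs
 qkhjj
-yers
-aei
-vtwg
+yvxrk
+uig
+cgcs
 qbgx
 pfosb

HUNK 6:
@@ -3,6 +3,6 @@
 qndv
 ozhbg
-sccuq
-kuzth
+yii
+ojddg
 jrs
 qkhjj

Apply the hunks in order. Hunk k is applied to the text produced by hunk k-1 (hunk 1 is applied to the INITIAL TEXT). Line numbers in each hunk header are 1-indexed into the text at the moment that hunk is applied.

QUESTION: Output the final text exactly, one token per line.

Answer: sqv
tef
qndv
ozhbg
yii
ojddg
jrs
qkhjj
yvxrk
uig
cgcs
qbgx
pfosb

Derivation:
Hunk 1: at line 9 remove [yxaxy] add [tyhee,aei] -> 15 lines: sqv tef qndv ozhbg ydm qct qkv qkhjj eori iacfi tyhee aei vtwg qbgx pfosb
Hunk 2: at line 7 remove [eori,iacfi,tyhee] add [yers] -> 13 lines: sqv tef qndv ozhbg ydm qct qkv qkhjj yers aei vtwg qbgx pfosb
Hunk 3: at line 5 remove [qkv] add [ubr] -> 13 lines: sqv tef qndv ozhbg ydm qct ubr qkhjj yers aei vtwg qbgx pfosb
Hunk 4: at line 3 remove [ydm,qct,ubr] add [sccuq,kuzth,jrs] -> 13 lines: sqv tef qndv ozhbg sccuq kuzth jrs qkhjj yers aei vtwg qbgx pfosb
Hunk 5: at line 7 remove [yers,aei,vtwg] add [yvxrk,uig,cgcs] -> 13 lines: sqv tef qndv ozhbg sccuq kuzth jrs qkhjj yvxrk uig cgcs qbgx pfosb
Hunk 6: at line 3 remove [sccuq,kuzth] add [yii,ojddg] -> 13 lines: sqv tef qndv ozhbg yii ojddg jrs qkhjj yvxrk uig cgcs qbgx pfosb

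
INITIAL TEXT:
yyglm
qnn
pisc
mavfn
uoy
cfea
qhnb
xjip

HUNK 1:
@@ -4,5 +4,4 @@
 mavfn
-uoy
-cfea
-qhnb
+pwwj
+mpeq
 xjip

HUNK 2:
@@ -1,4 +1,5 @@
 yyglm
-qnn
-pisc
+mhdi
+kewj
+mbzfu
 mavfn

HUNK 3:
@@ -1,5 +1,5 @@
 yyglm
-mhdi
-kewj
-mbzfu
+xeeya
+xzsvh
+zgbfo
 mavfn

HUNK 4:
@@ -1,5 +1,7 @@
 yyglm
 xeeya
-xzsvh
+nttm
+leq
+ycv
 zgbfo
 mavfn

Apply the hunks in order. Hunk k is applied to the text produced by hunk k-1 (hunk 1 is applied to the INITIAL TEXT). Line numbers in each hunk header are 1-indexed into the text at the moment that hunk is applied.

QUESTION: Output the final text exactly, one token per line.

Answer: yyglm
xeeya
nttm
leq
ycv
zgbfo
mavfn
pwwj
mpeq
xjip

Derivation:
Hunk 1: at line 4 remove [uoy,cfea,qhnb] add [pwwj,mpeq] -> 7 lines: yyglm qnn pisc mavfn pwwj mpeq xjip
Hunk 2: at line 1 remove [qnn,pisc] add [mhdi,kewj,mbzfu] -> 8 lines: yyglm mhdi kewj mbzfu mavfn pwwj mpeq xjip
Hunk 3: at line 1 remove [mhdi,kewj,mbzfu] add [xeeya,xzsvh,zgbfo] -> 8 lines: yyglm xeeya xzsvh zgbfo mavfn pwwj mpeq xjip
Hunk 4: at line 1 remove [xzsvh] add [nttm,leq,ycv] -> 10 lines: yyglm xeeya nttm leq ycv zgbfo mavfn pwwj mpeq xjip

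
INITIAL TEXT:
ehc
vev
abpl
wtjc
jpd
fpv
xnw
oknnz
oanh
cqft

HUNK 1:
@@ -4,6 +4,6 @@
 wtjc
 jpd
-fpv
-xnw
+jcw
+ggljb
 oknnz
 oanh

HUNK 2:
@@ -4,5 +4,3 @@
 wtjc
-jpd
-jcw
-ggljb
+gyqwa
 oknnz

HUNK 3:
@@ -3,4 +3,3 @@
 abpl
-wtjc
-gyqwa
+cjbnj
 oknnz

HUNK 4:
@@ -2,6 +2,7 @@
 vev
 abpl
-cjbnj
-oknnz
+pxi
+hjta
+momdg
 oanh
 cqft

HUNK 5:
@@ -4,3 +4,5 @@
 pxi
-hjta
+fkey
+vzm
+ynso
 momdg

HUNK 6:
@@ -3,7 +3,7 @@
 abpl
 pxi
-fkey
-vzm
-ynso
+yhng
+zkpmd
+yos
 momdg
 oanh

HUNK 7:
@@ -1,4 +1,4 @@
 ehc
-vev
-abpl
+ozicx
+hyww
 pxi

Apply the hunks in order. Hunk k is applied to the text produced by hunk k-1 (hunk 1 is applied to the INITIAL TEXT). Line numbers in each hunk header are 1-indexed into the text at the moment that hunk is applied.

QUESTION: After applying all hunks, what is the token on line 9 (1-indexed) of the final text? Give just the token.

Answer: oanh

Derivation:
Hunk 1: at line 4 remove [fpv,xnw] add [jcw,ggljb] -> 10 lines: ehc vev abpl wtjc jpd jcw ggljb oknnz oanh cqft
Hunk 2: at line 4 remove [jpd,jcw,ggljb] add [gyqwa] -> 8 lines: ehc vev abpl wtjc gyqwa oknnz oanh cqft
Hunk 3: at line 3 remove [wtjc,gyqwa] add [cjbnj] -> 7 lines: ehc vev abpl cjbnj oknnz oanh cqft
Hunk 4: at line 2 remove [cjbnj,oknnz] add [pxi,hjta,momdg] -> 8 lines: ehc vev abpl pxi hjta momdg oanh cqft
Hunk 5: at line 4 remove [hjta] add [fkey,vzm,ynso] -> 10 lines: ehc vev abpl pxi fkey vzm ynso momdg oanh cqft
Hunk 6: at line 3 remove [fkey,vzm,ynso] add [yhng,zkpmd,yos] -> 10 lines: ehc vev abpl pxi yhng zkpmd yos momdg oanh cqft
Hunk 7: at line 1 remove [vev,abpl] add [ozicx,hyww] -> 10 lines: ehc ozicx hyww pxi yhng zkpmd yos momdg oanh cqft
Final line 9: oanh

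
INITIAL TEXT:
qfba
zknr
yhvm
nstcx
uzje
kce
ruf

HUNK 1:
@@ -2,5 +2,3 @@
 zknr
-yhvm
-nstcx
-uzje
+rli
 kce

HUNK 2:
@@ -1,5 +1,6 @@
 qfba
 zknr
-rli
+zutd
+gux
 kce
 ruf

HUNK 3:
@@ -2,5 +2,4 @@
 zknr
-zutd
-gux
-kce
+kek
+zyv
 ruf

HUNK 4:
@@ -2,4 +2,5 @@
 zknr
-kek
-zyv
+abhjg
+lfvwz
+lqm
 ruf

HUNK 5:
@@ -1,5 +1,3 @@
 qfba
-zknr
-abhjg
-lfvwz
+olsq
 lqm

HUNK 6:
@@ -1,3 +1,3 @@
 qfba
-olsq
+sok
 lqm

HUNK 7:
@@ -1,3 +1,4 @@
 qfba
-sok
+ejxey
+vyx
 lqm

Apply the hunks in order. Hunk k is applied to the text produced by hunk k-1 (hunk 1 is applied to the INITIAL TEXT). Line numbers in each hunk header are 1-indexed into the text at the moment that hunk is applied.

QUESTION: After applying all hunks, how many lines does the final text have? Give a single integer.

Answer: 5

Derivation:
Hunk 1: at line 2 remove [yhvm,nstcx,uzje] add [rli] -> 5 lines: qfba zknr rli kce ruf
Hunk 2: at line 1 remove [rli] add [zutd,gux] -> 6 lines: qfba zknr zutd gux kce ruf
Hunk 3: at line 2 remove [zutd,gux,kce] add [kek,zyv] -> 5 lines: qfba zknr kek zyv ruf
Hunk 4: at line 2 remove [kek,zyv] add [abhjg,lfvwz,lqm] -> 6 lines: qfba zknr abhjg lfvwz lqm ruf
Hunk 5: at line 1 remove [zknr,abhjg,lfvwz] add [olsq] -> 4 lines: qfba olsq lqm ruf
Hunk 6: at line 1 remove [olsq] add [sok] -> 4 lines: qfba sok lqm ruf
Hunk 7: at line 1 remove [sok] add [ejxey,vyx] -> 5 lines: qfba ejxey vyx lqm ruf
Final line count: 5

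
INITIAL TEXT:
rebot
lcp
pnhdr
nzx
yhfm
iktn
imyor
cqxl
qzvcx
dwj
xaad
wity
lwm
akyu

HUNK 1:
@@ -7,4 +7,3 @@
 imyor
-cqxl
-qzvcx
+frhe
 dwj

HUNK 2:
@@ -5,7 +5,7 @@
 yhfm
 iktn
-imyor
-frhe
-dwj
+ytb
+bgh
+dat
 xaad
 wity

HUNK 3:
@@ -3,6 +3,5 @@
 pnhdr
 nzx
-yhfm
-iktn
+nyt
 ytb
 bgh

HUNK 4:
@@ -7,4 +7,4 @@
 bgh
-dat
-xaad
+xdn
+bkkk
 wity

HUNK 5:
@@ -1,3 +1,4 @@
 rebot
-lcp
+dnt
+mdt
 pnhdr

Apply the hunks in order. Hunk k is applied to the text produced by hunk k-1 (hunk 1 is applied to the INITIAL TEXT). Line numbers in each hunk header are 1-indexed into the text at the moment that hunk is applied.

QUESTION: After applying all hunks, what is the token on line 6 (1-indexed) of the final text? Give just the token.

Hunk 1: at line 7 remove [cqxl,qzvcx] add [frhe] -> 13 lines: rebot lcp pnhdr nzx yhfm iktn imyor frhe dwj xaad wity lwm akyu
Hunk 2: at line 5 remove [imyor,frhe,dwj] add [ytb,bgh,dat] -> 13 lines: rebot lcp pnhdr nzx yhfm iktn ytb bgh dat xaad wity lwm akyu
Hunk 3: at line 3 remove [yhfm,iktn] add [nyt] -> 12 lines: rebot lcp pnhdr nzx nyt ytb bgh dat xaad wity lwm akyu
Hunk 4: at line 7 remove [dat,xaad] add [xdn,bkkk] -> 12 lines: rebot lcp pnhdr nzx nyt ytb bgh xdn bkkk wity lwm akyu
Hunk 5: at line 1 remove [lcp] add [dnt,mdt] -> 13 lines: rebot dnt mdt pnhdr nzx nyt ytb bgh xdn bkkk wity lwm akyu
Final line 6: nyt

Answer: nyt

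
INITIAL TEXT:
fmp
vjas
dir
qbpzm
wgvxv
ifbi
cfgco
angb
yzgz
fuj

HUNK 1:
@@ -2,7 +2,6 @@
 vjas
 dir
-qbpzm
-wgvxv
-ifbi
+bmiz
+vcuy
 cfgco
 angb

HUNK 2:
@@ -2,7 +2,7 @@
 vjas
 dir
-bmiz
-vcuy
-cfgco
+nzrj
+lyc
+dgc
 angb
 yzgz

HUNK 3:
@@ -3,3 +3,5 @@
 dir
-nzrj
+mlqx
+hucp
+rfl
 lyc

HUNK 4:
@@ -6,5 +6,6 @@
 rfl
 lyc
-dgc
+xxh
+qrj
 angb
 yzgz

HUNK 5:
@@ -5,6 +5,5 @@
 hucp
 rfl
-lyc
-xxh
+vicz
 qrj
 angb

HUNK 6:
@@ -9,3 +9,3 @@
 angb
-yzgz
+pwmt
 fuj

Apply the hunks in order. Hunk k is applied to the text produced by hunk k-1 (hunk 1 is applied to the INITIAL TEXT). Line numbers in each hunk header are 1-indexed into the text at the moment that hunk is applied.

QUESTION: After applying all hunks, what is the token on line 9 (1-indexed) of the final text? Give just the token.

Answer: angb

Derivation:
Hunk 1: at line 2 remove [qbpzm,wgvxv,ifbi] add [bmiz,vcuy] -> 9 lines: fmp vjas dir bmiz vcuy cfgco angb yzgz fuj
Hunk 2: at line 2 remove [bmiz,vcuy,cfgco] add [nzrj,lyc,dgc] -> 9 lines: fmp vjas dir nzrj lyc dgc angb yzgz fuj
Hunk 3: at line 3 remove [nzrj] add [mlqx,hucp,rfl] -> 11 lines: fmp vjas dir mlqx hucp rfl lyc dgc angb yzgz fuj
Hunk 4: at line 6 remove [dgc] add [xxh,qrj] -> 12 lines: fmp vjas dir mlqx hucp rfl lyc xxh qrj angb yzgz fuj
Hunk 5: at line 5 remove [lyc,xxh] add [vicz] -> 11 lines: fmp vjas dir mlqx hucp rfl vicz qrj angb yzgz fuj
Hunk 6: at line 9 remove [yzgz] add [pwmt] -> 11 lines: fmp vjas dir mlqx hucp rfl vicz qrj angb pwmt fuj
Final line 9: angb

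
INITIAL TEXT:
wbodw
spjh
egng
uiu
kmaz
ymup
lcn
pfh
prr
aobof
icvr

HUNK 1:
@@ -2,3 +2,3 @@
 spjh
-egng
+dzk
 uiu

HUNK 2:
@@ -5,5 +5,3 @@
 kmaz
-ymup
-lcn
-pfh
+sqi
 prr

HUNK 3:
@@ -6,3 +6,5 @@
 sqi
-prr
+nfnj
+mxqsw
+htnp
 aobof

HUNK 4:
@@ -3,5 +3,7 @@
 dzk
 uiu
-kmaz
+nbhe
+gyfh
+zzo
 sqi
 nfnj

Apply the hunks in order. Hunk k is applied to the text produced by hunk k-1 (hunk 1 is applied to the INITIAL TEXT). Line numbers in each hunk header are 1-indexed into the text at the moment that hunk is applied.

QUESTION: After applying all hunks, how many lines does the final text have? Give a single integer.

Answer: 13

Derivation:
Hunk 1: at line 2 remove [egng] add [dzk] -> 11 lines: wbodw spjh dzk uiu kmaz ymup lcn pfh prr aobof icvr
Hunk 2: at line 5 remove [ymup,lcn,pfh] add [sqi] -> 9 lines: wbodw spjh dzk uiu kmaz sqi prr aobof icvr
Hunk 3: at line 6 remove [prr] add [nfnj,mxqsw,htnp] -> 11 lines: wbodw spjh dzk uiu kmaz sqi nfnj mxqsw htnp aobof icvr
Hunk 4: at line 3 remove [kmaz] add [nbhe,gyfh,zzo] -> 13 lines: wbodw spjh dzk uiu nbhe gyfh zzo sqi nfnj mxqsw htnp aobof icvr
Final line count: 13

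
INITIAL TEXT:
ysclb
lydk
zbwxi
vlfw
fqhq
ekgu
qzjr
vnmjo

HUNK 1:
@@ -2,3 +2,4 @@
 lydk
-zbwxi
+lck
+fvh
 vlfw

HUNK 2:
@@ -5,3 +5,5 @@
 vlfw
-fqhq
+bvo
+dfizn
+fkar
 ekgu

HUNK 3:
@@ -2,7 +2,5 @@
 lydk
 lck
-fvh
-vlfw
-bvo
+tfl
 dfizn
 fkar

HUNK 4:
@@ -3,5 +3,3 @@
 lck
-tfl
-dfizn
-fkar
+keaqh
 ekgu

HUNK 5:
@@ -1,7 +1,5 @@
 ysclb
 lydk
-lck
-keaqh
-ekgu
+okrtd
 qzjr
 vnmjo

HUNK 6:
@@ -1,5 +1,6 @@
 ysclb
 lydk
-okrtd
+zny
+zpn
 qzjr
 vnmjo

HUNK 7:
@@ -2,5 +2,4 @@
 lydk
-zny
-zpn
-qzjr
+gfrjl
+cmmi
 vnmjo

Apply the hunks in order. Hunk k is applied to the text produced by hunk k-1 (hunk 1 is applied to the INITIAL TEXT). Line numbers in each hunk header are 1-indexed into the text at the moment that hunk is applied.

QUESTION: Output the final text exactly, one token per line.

Hunk 1: at line 2 remove [zbwxi] add [lck,fvh] -> 9 lines: ysclb lydk lck fvh vlfw fqhq ekgu qzjr vnmjo
Hunk 2: at line 5 remove [fqhq] add [bvo,dfizn,fkar] -> 11 lines: ysclb lydk lck fvh vlfw bvo dfizn fkar ekgu qzjr vnmjo
Hunk 3: at line 2 remove [fvh,vlfw,bvo] add [tfl] -> 9 lines: ysclb lydk lck tfl dfizn fkar ekgu qzjr vnmjo
Hunk 4: at line 3 remove [tfl,dfizn,fkar] add [keaqh] -> 7 lines: ysclb lydk lck keaqh ekgu qzjr vnmjo
Hunk 5: at line 1 remove [lck,keaqh,ekgu] add [okrtd] -> 5 lines: ysclb lydk okrtd qzjr vnmjo
Hunk 6: at line 1 remove [okrtd] add [zny,zpn] -> 6 lines: ysclb lydk zny zpn qzjr vnmjo
Hunk 7: at line 2 remove [zny,zpn,qzjr] add [gfrjl,cmmi] -> 5 lines: ysclb lydk gfrjl cmmi vnmjo

Answer: ysclb
lydk
gfrjl
cmmi
vnmjo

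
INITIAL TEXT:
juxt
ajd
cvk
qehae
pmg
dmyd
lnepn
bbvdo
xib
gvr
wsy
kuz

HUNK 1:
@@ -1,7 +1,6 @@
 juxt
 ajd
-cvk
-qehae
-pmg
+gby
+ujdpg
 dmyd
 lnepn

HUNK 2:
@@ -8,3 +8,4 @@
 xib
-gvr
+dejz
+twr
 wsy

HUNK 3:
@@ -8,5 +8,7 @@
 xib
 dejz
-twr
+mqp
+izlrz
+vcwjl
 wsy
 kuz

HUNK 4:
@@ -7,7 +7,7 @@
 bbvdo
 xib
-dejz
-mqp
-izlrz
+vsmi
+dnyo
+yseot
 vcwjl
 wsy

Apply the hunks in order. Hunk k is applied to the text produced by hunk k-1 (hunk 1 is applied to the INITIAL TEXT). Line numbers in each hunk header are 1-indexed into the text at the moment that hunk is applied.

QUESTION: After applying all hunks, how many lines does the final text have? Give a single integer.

Answer: 14

Derivation:
Hunk 1: at line 1 remove [cvk,qehae,pmg] add [gby,ujdpg] -> 11 lines: juxt ajd gby ujdpg dmyd lnepn bbvdo xib gvr wsy kuz
Hunk 2: at line 8 remove [gvr] add [dejz,twr] -> 12 lines: juxt ajd gby ujdpg dmyd lnepn bbvdo xib dejz twr wsy kuz
Hunk 3: at line 8 remove [twr] add [mqp,izlrz,vcwjl] -> 14 lines: juxt ajd gby ujdpg dmyd lnepn bbvdo xib dejz mqp izlrz vcwjl wsy kuz
Hunk 4: at line 7 remove [dejz,mqp,izlrz] add [vsmi,dnyo,yseot] -> 14 lines: juxt ajd gby ujdpg dmyd lnepn bbvdo xib vsmi dnyo yseot vcwjl wsy kuz
Final line count: 14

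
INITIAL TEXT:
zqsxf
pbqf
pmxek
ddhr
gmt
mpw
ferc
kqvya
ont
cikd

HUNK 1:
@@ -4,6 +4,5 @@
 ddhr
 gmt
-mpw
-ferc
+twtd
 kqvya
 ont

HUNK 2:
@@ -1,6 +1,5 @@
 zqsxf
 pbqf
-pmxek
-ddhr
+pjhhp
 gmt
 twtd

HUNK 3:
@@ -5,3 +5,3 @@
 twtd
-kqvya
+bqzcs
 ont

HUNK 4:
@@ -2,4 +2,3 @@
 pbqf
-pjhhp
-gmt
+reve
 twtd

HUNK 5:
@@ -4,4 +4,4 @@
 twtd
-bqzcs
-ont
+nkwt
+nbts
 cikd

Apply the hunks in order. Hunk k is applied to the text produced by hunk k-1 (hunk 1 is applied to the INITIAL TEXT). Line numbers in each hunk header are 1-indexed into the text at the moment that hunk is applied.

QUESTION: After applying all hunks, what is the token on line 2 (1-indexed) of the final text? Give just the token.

Hunk 1: at line 4 remove [mpw,ferc] add [twtd] -> 9 lines: zqsxf pbqf pmxek ddhr gmt twtd kqvya ont cikd
Hunk 2: at line 1 remove [pmxek,ddhr] add [pjhhp] -> 8 lines: zqsxf pbqf pjhhp gmt twtd kqvya ont cikd
Hunk 3: at line 5 remove [kqvya] add [bqzcs] -> 8 lines: zqsxf pbqf pjhhp gmt twtd bqzcs ont cikd
Hunk 4: at line 2 remove [pjhhp,gmt] add [reve] -> 7 lines: zqsxf pbqf reve twtd bqzcs ont cikd
Hunk 5: at line 4 remove [bqzcs,ont] add [nkwt,nbts] -> 7 lines: zqsxf pbqf reve twtd nkwt nbts cikd
Final line 2: pbqf

Answer: pbqf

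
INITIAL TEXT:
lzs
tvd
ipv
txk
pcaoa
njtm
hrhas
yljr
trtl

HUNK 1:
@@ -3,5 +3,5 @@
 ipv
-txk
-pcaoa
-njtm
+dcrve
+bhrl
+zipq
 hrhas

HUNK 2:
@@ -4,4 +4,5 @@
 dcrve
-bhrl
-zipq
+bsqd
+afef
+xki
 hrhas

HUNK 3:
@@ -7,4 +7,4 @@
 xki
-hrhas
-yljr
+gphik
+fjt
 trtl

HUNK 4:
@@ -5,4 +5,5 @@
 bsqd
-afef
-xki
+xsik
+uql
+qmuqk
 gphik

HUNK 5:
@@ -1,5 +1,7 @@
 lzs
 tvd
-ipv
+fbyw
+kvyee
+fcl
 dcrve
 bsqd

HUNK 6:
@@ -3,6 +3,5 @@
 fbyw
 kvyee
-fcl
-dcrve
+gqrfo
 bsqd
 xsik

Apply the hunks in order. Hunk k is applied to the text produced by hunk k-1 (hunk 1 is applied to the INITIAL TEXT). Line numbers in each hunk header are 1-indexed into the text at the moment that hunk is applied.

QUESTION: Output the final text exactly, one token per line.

Answer: lzs
tvd
fbyw
kvyee
gqrfo
bsqd
xsik
uql
qmuqk
gphik
fjt
trtl

Derivation:
Hunk 1: at line 3 remove [txk,pcaoa,njtm] add [dcrve,bhrl,zipq] -> 9 lines: lzs tvd ipv dcrve bhrl zipq hrhas yljr trtl
Hunk 2: at line 4 remove [bhrl,zipq] add [bsqd,afef,xki] -> 10 lines: lzs tvd ipv dcrve bsqd afef xki hrhas yljr trtl
Hunk 3: at line 7 remove [hrhas,yljr] add [gphik,fjt] -> 10 lines: lzs tvd ipv dcrve bsqd afef xki gphik fjt trtl
Hunk 4: at line 5 remove [afef,xki] add [xsik,uql,qmuqk] -> 11 lines: lzs tvd ipv dcrve bsqd xsik uql qmuqk gphik fjt trtl
Hunk 5: at line 1 remove [ipv] add [fbyw,kvyee,fcl] -> 13 lines: lzs tvd fbyw kvyee fcl dcrve bsqd xsik uql qmuqk gphik fjt trtl
Hunk 6: at line 3 remove [fcl,dcrve] add [gqrfo] -> 12 lines: lzs tvd fbyw kvyee gqrfo bsqd xsik uql qmuqk gphik fjt trtl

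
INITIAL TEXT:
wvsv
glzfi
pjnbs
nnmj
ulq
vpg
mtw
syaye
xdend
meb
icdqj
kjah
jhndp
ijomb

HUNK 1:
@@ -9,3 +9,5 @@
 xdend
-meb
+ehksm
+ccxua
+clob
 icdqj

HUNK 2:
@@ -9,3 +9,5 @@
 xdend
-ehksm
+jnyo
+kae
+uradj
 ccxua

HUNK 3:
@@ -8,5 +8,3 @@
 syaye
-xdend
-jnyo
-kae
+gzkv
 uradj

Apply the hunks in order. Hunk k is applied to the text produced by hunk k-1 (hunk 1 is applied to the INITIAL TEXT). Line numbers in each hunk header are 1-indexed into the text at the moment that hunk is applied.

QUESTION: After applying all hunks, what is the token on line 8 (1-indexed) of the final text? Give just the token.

Answer: syaye

Derivation:
Hunk 1: at line 9 remove [meb] add [ehksm,ccxua,clob] -> 16 lines: wvsv glzfi pjnbs nnmj ulq vpg mtw syaye xdend ehksm ccxua clob icdqj kjah jhndp ijomb
Hunk 2: at line 9 remove [ehksm] add [jnyo,kae,uradj] -> 18 lines: wvsv glzfi pjnbs nnmj ulq vpg mtw syaye xdend jnyo kae uradj ccxua clob icdqj kjah jhndp ijomb
Hunk 3: at line 8 remove [xdend,jnyo,kae] add [gzkv] -> 16 lines: wvsv glzfi pjnbs nnmj ulq vpg mtw syaye gzkv uradj ccxua clob icdqj kjah jhndp ijomb
Final line 8: syaye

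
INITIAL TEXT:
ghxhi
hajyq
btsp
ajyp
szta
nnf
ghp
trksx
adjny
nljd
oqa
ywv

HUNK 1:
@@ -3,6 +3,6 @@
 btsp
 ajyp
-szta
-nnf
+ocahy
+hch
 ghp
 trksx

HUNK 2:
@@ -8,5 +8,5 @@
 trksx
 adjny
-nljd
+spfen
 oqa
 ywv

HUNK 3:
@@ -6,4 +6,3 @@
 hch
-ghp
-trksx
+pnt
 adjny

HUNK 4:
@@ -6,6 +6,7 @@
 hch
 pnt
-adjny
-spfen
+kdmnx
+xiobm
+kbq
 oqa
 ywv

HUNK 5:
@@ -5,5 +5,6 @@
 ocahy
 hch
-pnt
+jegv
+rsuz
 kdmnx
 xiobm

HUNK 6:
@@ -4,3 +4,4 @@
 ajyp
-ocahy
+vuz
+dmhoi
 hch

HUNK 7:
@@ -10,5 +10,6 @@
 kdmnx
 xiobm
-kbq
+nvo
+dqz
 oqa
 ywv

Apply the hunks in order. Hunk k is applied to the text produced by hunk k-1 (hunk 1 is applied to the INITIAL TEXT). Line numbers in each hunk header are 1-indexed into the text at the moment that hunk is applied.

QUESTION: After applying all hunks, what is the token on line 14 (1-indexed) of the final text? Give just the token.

Answer: oqa

Derivation:
Hunk 1: at line 3 remove [szta,nnf] add [ocahy,hch] -> 12 lines: ghxhi hajyq btsp ajyp ocahy hch ghp trksx adjny nljd oqa ywv
Hunk 2: at line 8 remove [nljd] add [spfen] -> 12 lines: ghxhi hajyq btsp ajyp ocahy hch ghp trksx adjny spfen oqa ywv
Hunk 3: at line 6 remove [ghp,trksx] add [pnt] -> 11 lines: ghxhi hajyq btsp ajyp ocahy hch pnt adjny spfen oqa ywv
Hunk 4: at line 6 remove [adjny,spfen] add [kdmnx,xiobm,kbq] -> 12 lines: ghxhi hajyq btsp ajyp ocahy hch pnt kdmnx xiobm kbq oqa ywv
Hunk 5: at line 5 remove [pnt] add [jegv,rsuz] -> 13 lines: ghxhi hajyq btsp ajyp ocahy hch jegv rsuz kdmnx xiobm kbq oqa ywv
Hunk 6: at line 4 remove [ocahy] add [vuz,dmhoi] -> 14 lines: ghxhi hajyq btsp ajyp vuz dmhoi hch jegv rsuz kdmnx xiobm kbq oqa ywv
Hunk 7: at line 10 remove [kbq] add [nvo,dqz] -> 15 lines: ghxhi hajyq btsp ajyp vuz dmhoi hch jegv rsuz kdmnx xiobm nvo dqz oqa ywv
Final line 14: oqa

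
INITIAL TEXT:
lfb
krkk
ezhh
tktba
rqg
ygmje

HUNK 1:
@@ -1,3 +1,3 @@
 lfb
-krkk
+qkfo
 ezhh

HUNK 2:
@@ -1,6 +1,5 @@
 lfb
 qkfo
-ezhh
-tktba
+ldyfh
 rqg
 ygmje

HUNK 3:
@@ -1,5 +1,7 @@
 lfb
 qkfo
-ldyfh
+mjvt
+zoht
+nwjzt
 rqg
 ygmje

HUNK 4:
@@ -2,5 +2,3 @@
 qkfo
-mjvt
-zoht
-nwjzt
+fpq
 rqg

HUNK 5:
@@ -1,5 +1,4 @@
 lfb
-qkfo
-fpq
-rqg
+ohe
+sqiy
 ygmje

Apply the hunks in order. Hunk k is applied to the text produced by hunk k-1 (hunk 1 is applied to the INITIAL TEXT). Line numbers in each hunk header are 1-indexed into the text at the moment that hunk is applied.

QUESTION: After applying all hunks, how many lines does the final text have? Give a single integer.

Hunk 1: at line 1 remove [krkk] add [qkfo] -> 6 lines: lfb qkfo ezhh tktba rqg ygmje
Hunk 2: at line 1 remove [ezhh,tktba] add [ldyfh] -> 5 lines: lfb qkfo ldyfh rqg ygmje
Hunk 3: at line 1 remove [ldyfh] add [mjvt,zoht,nwjzt] -> 7 lines: lfb qkfo mjvt zoht nwjzt rqg ygmje
Hunk 4: at line 2 remove [mjvt,zoht,nwjzt] add [fpq] -> 5 lines: lfb qkfo fpq rqg ygmje
Hunk 5: at line 1 remove [qkfo,fpq,rqg] add [ohe,sqiy] -> 4 lines: lfb ohe sqiy ygmje
Final line count: 4

Answer: 4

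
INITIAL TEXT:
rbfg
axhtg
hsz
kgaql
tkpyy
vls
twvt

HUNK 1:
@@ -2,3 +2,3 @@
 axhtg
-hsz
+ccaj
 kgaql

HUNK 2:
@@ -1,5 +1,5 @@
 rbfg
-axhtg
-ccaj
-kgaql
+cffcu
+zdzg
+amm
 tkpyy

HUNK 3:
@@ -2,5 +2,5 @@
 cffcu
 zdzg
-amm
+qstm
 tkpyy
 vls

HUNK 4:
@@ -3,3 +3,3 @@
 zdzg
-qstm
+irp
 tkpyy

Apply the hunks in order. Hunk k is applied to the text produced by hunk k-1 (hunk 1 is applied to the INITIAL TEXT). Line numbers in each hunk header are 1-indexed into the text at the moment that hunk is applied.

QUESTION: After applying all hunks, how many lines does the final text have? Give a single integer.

Answer: 7

Derivation:
Hunk 1: at line 2 remove [hsz] add [ccaj] -> 7 lines: rbfg axhtg ccaj kgaql tkpyy vls twvt
Hunk 2: at line 1 remove [axhtg,ccaj,kgaql] add [cffcu,zdzg,amm] -> 7 lines: rbfg cffcu zdzg amm tkpyy vls twvt
Hunk 3: at line 2 remove [amm] add [qstm] -> 7 lines: rbfg cffcu zdzg qstm tkpyy vls twvt
Hunk 4: at line 3 remove [qstm] add [irp] -> 7 lines: rbfg cffcu zdzg irp tkpyy vls twvt
Final line count: 7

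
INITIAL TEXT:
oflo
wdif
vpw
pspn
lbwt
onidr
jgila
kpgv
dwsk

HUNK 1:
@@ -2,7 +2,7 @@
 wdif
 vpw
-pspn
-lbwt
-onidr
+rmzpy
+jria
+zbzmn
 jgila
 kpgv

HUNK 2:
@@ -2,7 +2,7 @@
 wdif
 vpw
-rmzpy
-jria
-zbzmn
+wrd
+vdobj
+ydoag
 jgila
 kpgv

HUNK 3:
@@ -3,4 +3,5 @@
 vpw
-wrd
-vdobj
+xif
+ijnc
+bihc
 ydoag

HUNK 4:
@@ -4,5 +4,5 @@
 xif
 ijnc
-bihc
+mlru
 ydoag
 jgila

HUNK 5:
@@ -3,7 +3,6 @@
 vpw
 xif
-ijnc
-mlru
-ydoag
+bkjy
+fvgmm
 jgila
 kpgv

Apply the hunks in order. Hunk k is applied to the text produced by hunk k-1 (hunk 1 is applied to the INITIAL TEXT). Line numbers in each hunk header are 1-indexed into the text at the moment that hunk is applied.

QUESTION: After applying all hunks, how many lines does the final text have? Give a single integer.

Answer: 9

Derivation:
Hunk 1: at line 2 remove [pspn,lbwt,onidr] add [rmzpy,jria,zbzmn] -> 9 lines: oflo wdif vpw rmzpy jria zbzmn jgila kpgv dwsk
Hunk 2: at line 2 remove [rmzpy,jria,zbzmn] add [wrd,vdobj,ydoag] -> 9 lines: oflo wdif vpw wrd vdobj ydoag jgila kpgv dwsk
Hunk 3: at line 3 remove [wrd,vdobj] add [xif,ijnc,bihc] -> 10 lines: oflo wdif vpw xif ijnc bihc ydoag jgila kpgv dwsk
Hunk 4: at line 4 remove [bihc] add [mlru] -> 10 lines: oflo wdif vpw xif ijnc mlru ydoag jgila kpgv dwsk
Hunk 5: at line 3 remove [ijnc,mlru,ydoag] add [bkjy,fvgmm] -> 9 lines: oflo wdif vpw xif bkjy fvgmm jgila kpgv dwsk
Final line count: 9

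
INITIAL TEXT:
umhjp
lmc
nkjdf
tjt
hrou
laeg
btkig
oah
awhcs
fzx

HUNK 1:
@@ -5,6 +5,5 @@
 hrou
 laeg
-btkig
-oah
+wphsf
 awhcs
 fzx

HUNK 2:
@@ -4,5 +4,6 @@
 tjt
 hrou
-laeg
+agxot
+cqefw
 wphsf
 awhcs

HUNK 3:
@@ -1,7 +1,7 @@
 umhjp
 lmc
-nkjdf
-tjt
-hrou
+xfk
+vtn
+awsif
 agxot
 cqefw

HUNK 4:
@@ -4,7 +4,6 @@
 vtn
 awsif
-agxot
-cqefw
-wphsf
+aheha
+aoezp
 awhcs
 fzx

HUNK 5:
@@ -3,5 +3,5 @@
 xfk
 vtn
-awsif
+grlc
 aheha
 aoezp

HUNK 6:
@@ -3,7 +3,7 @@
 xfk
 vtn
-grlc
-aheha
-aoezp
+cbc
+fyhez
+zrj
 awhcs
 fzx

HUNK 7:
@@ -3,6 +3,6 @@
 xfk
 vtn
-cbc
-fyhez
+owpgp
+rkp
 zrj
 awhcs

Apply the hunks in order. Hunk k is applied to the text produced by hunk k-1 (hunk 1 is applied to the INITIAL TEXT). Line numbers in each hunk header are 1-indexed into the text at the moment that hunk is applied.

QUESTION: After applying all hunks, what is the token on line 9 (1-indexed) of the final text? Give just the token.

Answer: fzx

Derivation:
Hunk 1: at line 5 remove [btkig,oah] add [wphsf] -> 9 lines: umhjp lmc nkjdf tjt hrou laeg wphsf awhcs fzx
Hunk 2: at line 4 remove [laeg] add [agxot,cqefw] -> 10 lines: umhjp lmc nkjdf tjt hrou agxot cqefw wphsf awhcs fzx
Hunk 3: at line 1 remove [nkjdf,tjt,hrou] add [xfk,vtn,awsif] -> 10 lines: umhjp lmc xfk vtn awsif agxot cqefw wphsf awhcs fzx
Hunk 4: at line 4 remove [agxot,cqefw,wphsf] add [aheha,aoezp] -> 9 lines: umhjp lmc xfk vtn awsif aheha aoezp awhcs fzx
Hunk 5: at line 3 remove [awsif] add [grlc] -> 9 lines: umhjp lmc xfk vtn grlc aheha aoezp awhcs fzx
Hunk 6: at line 3 remove [grlc,aheha,aoezp] add [cbc,fyhez,zrj] -> 9 lines: umhjp lmc xfk vtn cbc fyhez zrj awhcs fzx
Hunk 7: at line 3 remove [cbc,fyhez] add [owpgp,rkp] -> 9 lines: umhjp lmc xfk vtn owpgp rkp zrj awhcs fzx
Final line 9: fzx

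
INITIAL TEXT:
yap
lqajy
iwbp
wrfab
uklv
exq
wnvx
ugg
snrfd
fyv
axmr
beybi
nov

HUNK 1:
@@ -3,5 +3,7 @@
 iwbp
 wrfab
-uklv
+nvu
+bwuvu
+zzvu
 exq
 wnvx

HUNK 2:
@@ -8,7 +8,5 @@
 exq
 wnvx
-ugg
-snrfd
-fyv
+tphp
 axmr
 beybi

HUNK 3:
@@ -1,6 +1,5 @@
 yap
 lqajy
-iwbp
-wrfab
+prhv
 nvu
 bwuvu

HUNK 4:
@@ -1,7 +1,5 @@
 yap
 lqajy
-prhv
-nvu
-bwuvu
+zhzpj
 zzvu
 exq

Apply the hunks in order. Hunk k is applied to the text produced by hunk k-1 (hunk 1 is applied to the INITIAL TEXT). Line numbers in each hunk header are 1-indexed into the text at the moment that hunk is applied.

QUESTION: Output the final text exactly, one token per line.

Answer: yap
lqajy
zhzpj
zzvu
exq
wnvx
tphp
axmr
beybi
nov

Derivation:
Hunk 1: at line 3 remove [uklv] add [nvu,bwuvu,zzvu] -> 15 lines: yap lqajy iwbp wrfab nvu bwuvu zzvu exq wnvx ugg snrfd fyv axmr beybi nov
Hunk 2: at line 8 remove [ugg,snrfd,fyv] add [tphp] -> 13 lines: yap lqajy iwbp wrfab nvu bwuvu zzvu exq wnvx tphp axmr beybi nov
Hunk 3: at line 1 remove [iwbp,wrfab] add [prhv] -> 12 lines: yap lqajy prhv nvu bwuvu zzvu exq wnvx tphp axmr beybi nov
Hunk 4: at line 1 remove [prhv,nvu,bwuvu] add [zhzpj] -> 10 lines: yap lqajy zhzpj zzvu exq wnvx tphp axmr beybi nov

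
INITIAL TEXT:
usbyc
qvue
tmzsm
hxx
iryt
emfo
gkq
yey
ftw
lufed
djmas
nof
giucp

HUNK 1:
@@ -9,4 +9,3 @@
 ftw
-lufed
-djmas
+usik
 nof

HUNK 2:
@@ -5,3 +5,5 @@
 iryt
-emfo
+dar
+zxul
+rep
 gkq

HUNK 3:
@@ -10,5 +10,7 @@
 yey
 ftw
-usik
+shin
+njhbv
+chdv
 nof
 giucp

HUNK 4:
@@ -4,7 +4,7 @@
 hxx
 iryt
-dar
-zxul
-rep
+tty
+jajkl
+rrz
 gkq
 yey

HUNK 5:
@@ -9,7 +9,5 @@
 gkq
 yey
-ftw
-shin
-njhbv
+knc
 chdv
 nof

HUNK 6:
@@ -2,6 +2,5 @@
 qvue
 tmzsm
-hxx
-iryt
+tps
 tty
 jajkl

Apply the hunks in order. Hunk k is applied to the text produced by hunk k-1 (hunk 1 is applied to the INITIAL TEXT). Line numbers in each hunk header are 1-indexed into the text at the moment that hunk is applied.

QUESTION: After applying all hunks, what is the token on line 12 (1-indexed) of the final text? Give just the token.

Answer: nof

Derivation:
Hunk 1: at line 9 remove [lufed,djmas] add [usik] -> 12 lines: usbyc qvue tmzsm hxx iryt emfo gkq yey ftw usik nof giucp
Hunk 2: at line 5 remove [emfo] add [dar,zxul,rep] -> 14 lines: usbyc qvue tmzsm hxx iryt dar zxul rep gkq yey ftw usik nof giucp
Hunk 3: at line 10 remove [usik] add [shin,njhbv,chdv] -> 16 lines: usbyc qvue tmzsm hxx iryt dar zxul rep gkq yey ftw shin njhbv chdv nof giucp
Hunk 4: at line 4 remove [dar,zxul,rep] add [tty,jajkl,rrz] -> 16 lines: usbyc qvue tmzsm hxx iryt tty jajkl rrz gkq yey ftw shin njhbv chdv nof giucp
Hunk 5: at line 9 remove [ftw,shin,njhbv] add [knc] -> 14 lines: usbyc qvue tmzsm hxx iryt tty jajkl rrz gkq yey knc chdv nof giucp
Hunk 6: at line 2 remove [hxx,iryt] add [tps] -> 13 lines: usbyc qvue tmzsm tps tty jajkl rrz gkq yey knc chdv nof giucp
Final line 12: nof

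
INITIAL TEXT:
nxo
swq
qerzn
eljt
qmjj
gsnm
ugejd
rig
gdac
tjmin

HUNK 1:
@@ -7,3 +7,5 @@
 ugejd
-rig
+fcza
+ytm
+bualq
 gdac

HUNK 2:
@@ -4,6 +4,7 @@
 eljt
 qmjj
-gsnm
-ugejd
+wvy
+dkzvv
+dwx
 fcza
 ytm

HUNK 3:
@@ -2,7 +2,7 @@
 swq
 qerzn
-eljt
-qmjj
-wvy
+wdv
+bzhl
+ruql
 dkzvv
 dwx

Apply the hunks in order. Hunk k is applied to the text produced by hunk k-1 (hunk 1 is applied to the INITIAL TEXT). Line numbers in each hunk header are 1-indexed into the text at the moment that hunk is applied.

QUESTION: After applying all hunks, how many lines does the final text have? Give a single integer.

Hunk 1: at line 7 remove [rig] add [fcza,ytm,bualq] -> 12 lines: nxo swq qerzn eljt qmjj gsnm ugejd fcza ytm bualq gdac tjmin
Hunk 2: at line 4 remove [gsnm,ugejd] add [wvy,dkzvv,dwx] -> 13 lines: nxo swq qerzn eljt qmjj wvy dkzvv dwx fcza ytm bualq gdac tjmin
Hunk 3: at line 2 remove [eljt,qmjj,wvy] add [wdv,bzhl,ruql] -> 13 lines: nxo swq qerzn wdv bzhl ruql dkzvv dwx fcza ytm bualq gdac tjmin
Final line count: 13

Answer: 13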